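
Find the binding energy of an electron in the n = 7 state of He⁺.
1.11067 eV

The ionization energy is the energy needed to remove the electron completely (n → ∞).

For a hydrogen-like ion with Z = 2, E_n = -13.6057 Z² / n² eV.

At n = 7: E_7 = -13.6057 × 2² / 7² = -1.11066939 eV
At n = ∞: E_∞ = 0 eV

Ionization energy = E_∞ - E_7 = 0 - (-1.11066939) = 1.11066939 eV
Ionization energy ≈ 1.11067 eV

This is also called the binding energy of the electron in state n = 7.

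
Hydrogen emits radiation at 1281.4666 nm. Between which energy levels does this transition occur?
n = 5 → n = 3

First, find the photon energy from the wavelength (hc = 1239.84 eV·nm):
E = hc/λ = 1239.84 eV·nm / 1281.4666 nm = 0.96751644 eV

The energy levels of hydrogen satisfy E_n = -13.6057 / n² eV, so an emission n_i → n_f releases
ΔE = 13.6057 × (1/n_f² − 1/n_i²) eV.

Setting ΔE equal to the photon energy:
1/n_f² − 1/n_i² = 0.96751644 / 13.6057 = 0.071111111

Since 1/n_i² must be positive, we need 1/n_f² > 0.071111111, i.e. n_f ≤ 3. For each allowed n_f, solve n_i = (1/n_f² − 0.071111111)^(−1/2) and check whether it is a whole number:
  n_f = 1: 1/n_i² = 1.000000000 − 0.071111111 = 0.928888889 → n_i = 1.038  (not an integer) ✗
  n_f = 2: 1/n_i² = 0.250000000 − 0.071111111 = 0.178888889 → n_i = 2.364  (not an integer) ✗
  n_f = 3: 1/n_i² = 0.111111111 − 0.071111111 = 0.040000000 → n_i = 5.000  → integer, n_i = 5 ✓

Only n_f = 3 gives an integer upper level, n_i = 5.

The transition is from n = 5 to n = 3 (emission).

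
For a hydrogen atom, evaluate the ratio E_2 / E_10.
25.000

Using E_n = -13.6057 Z² / n² eV with Z = 1:

E_2 = -13.6057 / 2² = -13.6057 / 4 = -3.401425000 eV
E_10 = -13.6057 / 10² = -13.6057 / 100 = -0.136057000 eV

The ratio is:
E_2/E_10 = (-3.401425000) / (-0.136057000)
E_2/E_10 = (-13.6057/4) / (-13.6057/100)
E_2/E_10 = 100/4
E_2/E_10 = 25.000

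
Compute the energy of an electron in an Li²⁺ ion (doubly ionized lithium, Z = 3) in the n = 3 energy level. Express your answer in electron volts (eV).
-13.61 eV

The energy levels of a hydrogen-like atom are given by:
E_n = -13.6057 Z² / n² eV  (with Z = 3 for Li²⁺)

For n = 3:
E_3 = -13.6057 × 3² / 3²
E_3 = -13.6057 × 9 / 9
E_3 = -13.61 eV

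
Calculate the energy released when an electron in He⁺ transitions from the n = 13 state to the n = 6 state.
1.190 eV

The energy levels are E_n = -13.6057 Z² eV / n².

Energy at n = 13: E_13 = -13.6057 × 2² / 13² = -0.322028 eV
Energy at n = 6: E_6 = -13.6057 × 2² / 6² = -1.511744 eV

For emission (electron falling to lower state), the photon energy is:
E_photon = E_13 - E_6 = |-0.322028 - (-1.511744)|
E_photon = 1.190 eV

This energy is carried away by the emitted photon.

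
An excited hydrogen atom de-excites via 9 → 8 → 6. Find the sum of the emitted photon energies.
0.2100 eV

The energy levels of hydrogen are E_n = -13.6057 / n² eV.

First transition (9 → 8):
ΔE₁ = |E_8 - E_9|
ΔE₁ = |-0.2125890625 - (-0.1679716049)| = 0.0446175 eV

Second transition (8 → 6):
ΔE₂ = |E_6 - E_8|
ΔE₂ = |-0.3779361111 - (-0.2125890625)| = 0.1653470 eV

Total energy released:
E_total = ΔE₁ + ΔE₂ = 0.0446175 + 0.1653470 = 0.2100 eV

Note: This equals the direct transition 9 → 6: 0.2100 eV ✓
Energy is conserved regardless of the path taken.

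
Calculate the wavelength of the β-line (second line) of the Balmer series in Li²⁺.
54.00090 nm

The lines of a series are numbered from the longest wavelength (smallest ΔE) outward; the second line is the transition from n = n_f + 2 to n_f.
The Balmer series has all transitions ending at n_f = 2.

For Li²⁺ (Z = 3), the second line (β-line) is the jump from n = 4 to n = 2:
E_4 = -13.6057 × 3² / 4² = -7.6532063 eV
E_2 = -13.6057 × 3² / 2² = -30.6128250 eV
ΔE = E_4 - E_2 = 22.9596187 eV

λ = hc/E = 1239.84 eV·nm / 22.9596187 eV
λ = 54.00090 nm

This is the β-line of the Balmer series in Li²⁺.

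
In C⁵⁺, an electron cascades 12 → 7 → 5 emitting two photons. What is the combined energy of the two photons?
16.19 eV

The energy levels of C⁵⁺ are E_n = -13.6057 × 6² / n² eV.

First transition (12 → 7):
ΔE₁ = |E_7 - E_12|
ΔE₁ = |-9.99602449 - (-3.40142500)| = 6.59460 eV

Second transition (7 → 5):
ΔE₂ = |E_5 - E_7|
ΔE₂ = |-19.59220800 - (-9.99602449)| = 9.59618 eV

Total energy released:
E_total = ΔE₁ + ΔE₂ = 6.59460 + 9.59618 = 16.19 eV

Note: This equals the direct transition 12 → 5: 16.19 eV ✓
Energy is conserved regardless of the path taken.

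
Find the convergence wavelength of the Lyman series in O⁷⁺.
1.42385 nm

The series limit corresponds to the transition from n = ∞ to n = 1.
This is the highest energy (shortest wavelength) transition in the Lyman series.

E_∞ = 0 eV
E_1 = -13.6057 × 8² / 1² = -870.7648000 eV

Energy at series limit:
ΔE = E_∞ - E_1 = 0 - (-870.7648000) = 870.7648000 eV
λ = hc/E = 1239.84 eV·nm / 870.7648000 eV = 1.42385 nm

This energy equals the ionization energy from the n = 1 state of O⁷⁺.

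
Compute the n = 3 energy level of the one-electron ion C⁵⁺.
-54.4228 eV

For hydrogen-like ions, the energy levels scale with Z²:
E_n = -13.6057 Z² / n² eV

For C⁵⁺ (Z = 6) at n = 3:
E_3 = -13.6057 × 6² / 3²
E_3 = -13.6057 × 36 / 9
E_3 = -489.8052 / 9
E_3 = -54.4228 eV

The energy is 36 times more negative than hydrogen at the same n due to the stronger nuclear charge.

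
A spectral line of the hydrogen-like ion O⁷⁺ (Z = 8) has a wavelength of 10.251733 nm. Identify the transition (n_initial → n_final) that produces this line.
n = 3 → n = 2

First, find the photon energy from the wavelength (hc = 1239.84 eV·nm):
E = hc/λ = 1239.84 eV·nm / 10.251733 nm = 120.93955 eV

The energy levels of O⁷⁺ satisfy E_n = -13.6057 × 8² / n² eV, so an emission n_i → n_f releases
ΔE = 13.6057 × 8² × (1/n_f² − 1/n_i²) eV.

Setting ΔE equal to the photon energy:
1/n_f² − 1/n_i² = 120.93955 / (13.6057 × 8²) = 0.13888888

Since 1/n_i² must be positive, we need 1/n_f² > 0.13888888, i.e. n_f ≤ 2. For each allowed n_f, solve n_i = (1/n_f² − 0.13888888)^(−1/2) and check whether it is a whole number:
  n_f = 1: 1/n_i² = 1.00000000 − 0.13888888 = 0.86111112 → n_i = 1.078  (not an integer) ✗
  n_f = 2: 1/n_i² = 0.25000000 − 0.13888888 = 0.11111112 → n_i = 3.000  → integer, n_i = 3 ✓

Only n_f = 2 gives an integer upper level, n_i = 3.

The transition is from n = 3 to n = 2 (emission).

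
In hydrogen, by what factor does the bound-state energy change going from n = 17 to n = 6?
8.027778

Using E_n = -13.6057 Z² / n² eV with Z = 1:

E_6 = -13.6057 / 6² = -13.6057 / 36 = -0.377936111111 eV
E_17 = -13.6057 / 17² = -13.6057 / 289 = -0.047078546713 eV

The ratio is:
E_6/E_17 = (-0.377936111111) / (-0.047078546713)
E_6/E_17 = (-13.6057/36) / (-13.6057/289)
E_6/E_17 = 289/36
E_6/E_17 = 8.027778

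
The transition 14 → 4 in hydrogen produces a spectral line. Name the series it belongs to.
Brackett series

The spectral series in hydrogen are named based on the final (lower) energy level:
- Lyman series: n_final = 1 (ultraviolet)
- Balmer series: n_final = 2 (visible/near-UV)
- Paschen series: n_final = 3 (infrared)
- Brackett series: n_final = 4 (infrared)
- Pfund series: n_final = 5 (far infrared)

Since this transition ends at n = 4, it belongs to the Brackett series.

For reference, this 14 → 4 line has photon energy
ΔE = 13.6057 eV × (1/4² - 1/14²) = 0.780939413 eV,
corresponding to wavelength λ = hc/ΔE = 1239.84 eV·nm / 0.780939413 eV = 1587.626 nm in the infrared region.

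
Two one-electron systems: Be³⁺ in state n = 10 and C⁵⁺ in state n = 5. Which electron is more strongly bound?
C⁵⁺ at n = 5 (E = -19.5922 eV)

Using E_n = -13.6057 Z² / n² eV:

Be³⁺ (Z = 4) at n = 10:
E = -13.6057 × 4² / 10² = -13.6057 × 16 / 100 = -2.1769120 eV

C⁵⁺ (Z = 6) at n = 5:
E = -13.6057 × 6² / 5² = -13.6057 × 36 / 25 = -19.5922080 eV

Since -19.5922080 eV < -2.1769120 eV,
C⁵⁺ at n = 5 is more tightly bound (requires more energy to ionize).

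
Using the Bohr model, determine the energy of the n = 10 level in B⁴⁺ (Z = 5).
-3.401425 eV

For hydrogen-like ions, the energy levels scale with Z²:
E_n = -13.6057 Z² / n² eV

For B⁴⁺ (Z = 5) at n = 10:
E_10 = -13.6057 × 5² / 10²
E_10 = -13.6057 × 25 / 100
E_10 = -340.1425 / 100
E_10 = -3.401425 eV

The energy is 25 times more negative than hydrogen at the same n due to the stronger nuclear charge.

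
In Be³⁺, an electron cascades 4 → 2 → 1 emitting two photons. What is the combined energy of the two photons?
204.09 eV

The energy levels of Be³⁺ are E_n = -13.6057 × 4² / n² eV.

First transition (4 → 2):
ΔE₁ = |E_2 - E_4|
ΔE₁ = |-54.42280000 - (-13.60570000)| = 40.81710 eV

Second transition (2 → 1):
ΔE₂ = |E_1 - E_2|
ΔE₂ = |-217.69120000 - (-54.42280000)| = 163.26840 eV

Total energy released:
E_total = ΔE₁ + ΔE₂ = 40.81710 + 163.26840 = 204.09 eV

Note: This equals the direct transition 4 → 1: 204.09 eV ✓
Energy is conserved regardless of the path taken.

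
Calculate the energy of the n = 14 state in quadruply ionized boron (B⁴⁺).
-1.74 eV

For hydrogen-like ions, the energy levels scale with Z²:
E_n = -13.6057 Z² / n² eV

For B⁴⁺ (Z = 5) at n = 14:
E_14 = -13.6057 × 5² / 14²
E_14 = -13.6057 × 25 / 196
E_14 = -340.1425 / 196
E_14 = -1.74 eV

The energy is 25 times more negative than hydrogen at the same n due to the stronger nuclear charge.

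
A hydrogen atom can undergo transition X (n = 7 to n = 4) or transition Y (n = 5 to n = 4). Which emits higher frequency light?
7 → 4

Calculate the energy for each transition:

Transition 7 → 4:
ΔE₁ = |E_4 - E_7| = |-13.6057/4² - (-13.6057/7²)|
ΔE₁ = |-0.85035625000 - (-0.27766734694)| = 0.57268890 eV

Transition 5 → 4:
ΔE₂ = |E_4 - E_5| = |-13.6057/4² - (-13.6057/5²)|
ΔE₂ = |-0.85035625000 - (-0.54422800000)| = 0.30612825 eV

Since 0.57268890 eV > 0.30612825 eV, the transition 7 → 4 emits the more energetic photon.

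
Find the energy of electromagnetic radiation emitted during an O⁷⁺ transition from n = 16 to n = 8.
10.2043 eV

The energy levels are E_n = -13.6057 Z² eV / n².

Energy at n = 16: E_16 = -13.6057 × 8² / 16² = -3.4014250 eV
Energy at n = 8: E_8 = -13.6057 × 8² / 8² = -13.6057000 eV

For emission (electron falling to lower state), the photon energy is:
E_photon = E_16 - E_8 = |-3.4014250 - (-13.6057000)|
E_photon = 10.2043 eV

This energy is carried away by the emitted photon.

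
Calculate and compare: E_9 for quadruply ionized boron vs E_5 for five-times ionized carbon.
C⁵⁺ at n = 5 (E = -19.5922 eV)

Using E_n = -13.6057 Z² / n² eV:

B⁴⁺ (Z = 5) at n = 9:
E = -13.6057 × 5² / 9² = -13.6057 × 25 / 81 = -4.1992901 eV

C⁵⁺ (Z = 6) at n = 5:
E = -13.6057 × 6² / 5² = -13.6057 × 36 / 25 = -19.5922080 eV

Since -19.5922080 eV < -4.1992901 eV,
C⁵⁺ at n = 5 is more tightly bound (requires more energy to ionize).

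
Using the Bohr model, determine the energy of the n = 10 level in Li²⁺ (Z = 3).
-1.22451 eV

For hydrogen-like ions, the energy levels scale with Z²:
E_n = -13.6057 Z² / n² eV

For Li²⁺ (Z = 3) at n = 10:
E_10 = -13.6057 × 3² / 10²
E_10 = -13.6057 × 9 / 100
E_10 = -122.4513 / 100
E_10 = -1.22451 eV

The energy is 9 times more negative than hydrogen at the same n due to the stronger nuclear charge.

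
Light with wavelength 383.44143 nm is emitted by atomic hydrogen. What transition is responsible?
n = 9 → n = 2

First, find the photon energy from the wavelength (hc = 1239.84 eV·nm):
E = hc/λ = 1239.84 eV·nm / 383.44143 nm = 3.2334534 eV

The energy levels of hydrogen satisfy E_n = -13.6057 / n² eV, so an emission n_i → n_f releases
ΔE = 13.6057 × (1/n_f² − 1/n_i²) eV.

Setting ΔE equal to the photon energy:
1/n_f² − 1/n_i² = 3.2334534 / 13.6057 = 0.23765432

Since 1/n_i² must be positive, we need 1/n_f² > 0.23765432, i.e. n_f ≤ 2. For each allowed n_f, solve n_i = (1/n_f² − 0.23765432)^(−1/2) and check whether it is a whole number:
  n_f = 1: 1/n_i² = 1.00000000 − 0.23765432 = 0.76234568 → n_i = 1.145  (not an integer) ✗
  n_f = 2: 1/n_i² = 0.25000000 − 0.23765432 = 0.01234568 → n_i = 9.000  → integer, n_i = 9 ✓

Only n_f = 2 gives an integer upper level, n_i = 9.

The transition is from n = 9 to n = 2 (emission).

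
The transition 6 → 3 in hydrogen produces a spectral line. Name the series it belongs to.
Paschen series

The spectral series in hydrogen are named based on the final (lower) energy level:
- Lyman series: n_final = 1 (ultraviolet)
- Balmer series: n_final = 2 (visible/near-UV)
- Paschen series: n_final = 3 (infrared)
- Brackett series: n_final = 4 (infrared)
- Pfund series: n_final = 5 (far infrared)

Since this transition ends at n = 3, it belongs to the Paschen series.

For reference, this 6 → 3 line has photon energy
ΔE = 13.6057 eV × (1/3² - 1/6²) = 1.1338083 eV,
corresponding to wavelength λ = hc/ΔE = 1239.84 eV·nm / 1.1338083 eV = 1093.52 nm in the infrared region.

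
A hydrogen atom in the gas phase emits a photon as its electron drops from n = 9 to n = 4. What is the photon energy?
0.6824 eV

The energy levels are E_n = -13.6057 eV / n².

Energy at n = 9: E_9 = -13.6057 / 9² = -0.1679716 eV
Energy at n = 4: E_4 = -13.6057 / 4² = -0.8503563 eV

For emission (electron falling to lower state), the photon energy is:
E_photon = E_9 - E_4 = |-0.1679716 - (-0.8503563)|
E_photon = 0.6824 eV

This energy is carried away by the emitted photon.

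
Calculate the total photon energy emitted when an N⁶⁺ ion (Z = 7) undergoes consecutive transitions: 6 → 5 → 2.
148.1510 eV

The energy levels of N⁶⁺ are E_n = -13.6057 × 7² / n² eV.

First transition (6 → 5):
ΔE₁ = |E_5 - E_6|
ΔE₁ = |-26.6671720000 - (-18.5188694444)| = 8.1483026 eV

Second transition (5 → 2):
ΔE₂ = |E_2 - E_5|
ΔE₂ = |-166.6698250000 - (-26.6671720000)| = 140.0026530 eV

Total energy released:
E_total = ΔE₁ + ΔE₂ = 8.1483026 + 140.0026530 = 148.1510 eV

Note: This equals the direct transition 6 → 2: 148.1510 eV ✓
Energy is conserved regardless of the path taken.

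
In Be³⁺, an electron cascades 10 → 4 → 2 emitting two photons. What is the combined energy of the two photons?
52.245888 eV

The energy levels of Be³⁺ are E_n = -13.6057 × 4² / n² eV.

First transition (10 → 4):
ΔE₁ = |E_4 - E_10|
ΔE₁ = |-13.605700000000 - (-2.176912000000)| = 11.428788000 eV

Second transition (4 → 2):
ΔE₂ = |E_2 - E_4|
ΔE₂ = |-54.422800000000 - (-13.605700000000)| = 40.817100000 eV

Total energy released:
E_total = ΔE₁ + ΔE₂ = 11.428788000 + 40.817100000 = 52.245888 eV

Note: This equals the direct transition 10 → 2: 52.245888 eV ✓
Energy is conserved regardless of the path taken.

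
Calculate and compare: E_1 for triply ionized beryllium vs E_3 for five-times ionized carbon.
Be³⁺ at n = 1 (E = -217.6912 eV)

Using E_n = -13.6057 Z² / n² eV:

Be³⁺ (Z = 4) at n = 1:
E = -13.6057 × 4² / 1² = -13.6057 × 16 / 1 = -217.6912000 eV

C⁵⁺ (Z = 6) at n = 3:
E = -13.6057 × 6² / 3² = -13.6057 × 36 / 9 = -54.4228000 eV

Since -217.6912000 eV < -54.4228000 eV,
Be³⁺ at n = 1 is more tightly bound (requires more energy to ionize).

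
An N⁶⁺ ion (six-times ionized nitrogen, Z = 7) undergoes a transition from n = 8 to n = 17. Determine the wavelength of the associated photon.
152.877641 nm

First, find the transition energy using E_n = -13.6057 Z² / n² eV:
E_8 = -13.6057 × 7² / 8² = -10.4168640625 eV
E_17 = -13.6057 × 7² / 17² = -2.3068487889 eV

Photon energy: |ΔE| = |E_17 - E_8| = 8.1100152736 eV

Convert to wavelength using E = hc/λ with hc = 1239.84 eV·nm:
λ = hc/E = 1239.84 eV·nm / 8.1100152736 eV
λ = 152.877641 nm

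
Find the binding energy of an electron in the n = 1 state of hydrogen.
13.606 eV

The ionization energy is the energy needed to remove the electron completely (n → ∞).

For hydrogen, E_n = -13.6057 eV / n².

At n = 1: E_1 = -13.6057 / 1² = -13.605700 eV
At n = ∞: E_∞ = 0 eV

Ionization energy = E_∞ - E_1 = 0 - (-13.605700) = 13.605700 eV
Ionization energy ≈ 13.606 eV

This is also called the binding energy of the electron in state n = 1.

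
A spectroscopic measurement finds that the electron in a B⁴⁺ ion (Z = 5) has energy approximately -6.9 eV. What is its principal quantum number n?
n = 7

The exact energy levels follow E_n = -13.6057 Z² / n² eV with Z = 5.

The measured value (-6.9 eV) is reported to only 2 significant figures, so we must test candidate n values and see which one matches to that precision.

Candidate energies:
  n = 5:  E = -13.6057 × 5² / 5² = -13.60570 eV
  n = 6:  E = -13.6057 × 5² / 6² = -9.44840 eV
  n = 7:  E = -13.6057 × 5² / 7² = -6.94168 eV  ← matches
  n = 8:  E = -13.6057 × 5² / 8² = -5.31473 eV
  n = 9:  E = -13.6057 × 5² / 9² = -4.19929 eV

Checking against the measurement of -6.9 eV (2 sig figs), only n = 7 agrees:
E_7 = -6.94168 eV, which rounds to -6.9 eV ✓

Therefore n = 7.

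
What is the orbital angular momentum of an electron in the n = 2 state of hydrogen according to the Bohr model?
2.10914e-34 J·s (or 2ℏ)

In the Bohr model, angular momentum is quantized:
L = nℏ

where ℏ = h/(2π) = 1.0545718e-34 J·s

For n = 2:
L = 2 × 1.0545718e-34 J·s
L = 2.10914e-34 J·s

This can also be written as L = 2ℏ.
The angular momentum is an integer multiple of the reduced Planck constant.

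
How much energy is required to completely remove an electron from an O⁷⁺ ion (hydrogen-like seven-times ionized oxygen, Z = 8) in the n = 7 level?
17.771 eV

The ionization energy is the energy needed to remove the electron completely (n → ∞).

For a hydrogen-like ion with Z = 8, E_n = -13.6057 Z² / n² eV.

At n = 7: E_7 = -13.6057 × 8² / 7² = -17.770710 eV
At n = ∞: E_∞ = 0 eV

Ionization energy = E_∞ - E_7 = 0 - (-17.770710) = 17.770710 eV
Ionization energy ≈ 17.771 eV

This is also called the binding energy of the electron in state n = 7.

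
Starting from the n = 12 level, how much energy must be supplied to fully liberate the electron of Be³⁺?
1.511744 eV

The ionization energy is the energy needed to remove the electron completely (n → ∞).

For a hydrogen-like ion with Z = 4, E_n = -13.6057 Z² / n² eV.

At n = 12: E_12 = -13.6057 × 4² / 12² = -1.511744444 eV
At n = ∞: E_∞ = 0 eV

Ionization energy = E_∞ - E_12 = 0 - (-1.511744444) = 1.511744444 eV
Ionization energy ≈ 1.511744 eV

This is also called the binding energy of the electron in state n = 12.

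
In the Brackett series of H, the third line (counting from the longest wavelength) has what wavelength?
2164.9450 nm

The lines of a series are numbered from the longest wavelength (smallest ΔE) outward; the third line is the transition from n = n_f + 3 to n_f.
The Brackett series has all transitions ending at n_f = 4.

For H, the third line (γ-line) is the jump from n = 7 to n = 4:
E_7 = -13.6057 / 7² = -0.2776673469 eV
E_4 = -13.6057 / 4² = -0.8503562500 eV
ΔE = E_7 - E_4 = 0.5726889031 eV

λ = hc/E = 1239.84 eV·nm / 0.5726889031 eV
λ = 2164.9450 nm

This is the γ-line of the Brackett series in H.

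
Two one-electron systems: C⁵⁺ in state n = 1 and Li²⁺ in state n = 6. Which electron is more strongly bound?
C⁵⁺ at n = 1 (E = -489.805 eV)

Using E_n = -13.6057 Z² / n² eV:

C⁵⁺ (Z = 6) at n = 1:
E = -13.6057 × 6² / 1² = -13.6057 × 36 / 1 = -489.805200 eV

Li²⁺ (Z = 3) at n = 6:
E = -13.6057 × 3² / 6² = -13.6057 × 9 / 36 = -3.401425 eV

Since -489.805200 eV < -3.401425 eV,
C⁵⁺ at n = 1 is more tightly bound (requires more energy to ionize).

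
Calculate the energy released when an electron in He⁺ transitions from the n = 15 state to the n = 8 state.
0.608 eV

The energy levels are E_n = -13.6057 Z² eV / n².

Energy at n = 15: E_15 = -13.6057 × 2² / 15² = -0.241879 eV
Energy at n = 8: E_8 = -13.6057 × 2² / 8² = -0.850356 eV

For emission (electron falling to lower state), the photon energy is:
E_photon = E_15 - E_8 = |-0.241879 - (-0.850356)|
E_photon = 0.608 eV

This energy is carried away by the emitted photon.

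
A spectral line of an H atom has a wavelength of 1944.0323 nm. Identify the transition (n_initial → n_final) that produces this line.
n = 8 → n = 4

First, find the photon energy from the wavelength (hc = 1239.84 eV·nm):
E = hc/λ = 1239.84 eV·nm / 1944.0323 nm = 0.63776718 eV

The energy levels of hydrogen satisfy E_n = -13.6057 / n² eV, so an emission n_i → n_f releases
ΔE = 13.6057 × (1/n_f² − 1/n_i²) eV.

Setting ΔE equal to the photon energy:
1/n_f² − 1/n_i² = 0.63776718 / 13.6057 = 0.046874999

Since 1/n_i² must be positive, we need 1/n_f² > 0.046874999, i.e. n_f ≤ 4. For each allowed n_f, solve n_i = (1/n_f² − 0.046874999)^(−1/2) and check whether it is a whole number:
  n_f = 1: 1/n_i² = 1.000000000 − 0.046874999 = 0.953125001 → n_i = 1.024  (not an integer) ✗
  n_f = 2: 1/n_i² = 0.250000000 − 0.046874999 = 0.203125001 → n_i = 2.219  (not an integer) ✗
  n_f = 3: 1/n_i² = 0.111111111 − 0.046874999 = 0.064236112 → n_i = 3.946  (not an integer) ✗
  n_f = 4: 1/n_i² = 0.062500000 − 0.046874999 = 0.015625001 → n_i = 8.000  → integer, n_i = 8 ✓

Only n_f = 4 gives an integer upper level, n_i = 8.

The transition is from n = 8 to n = 4 (emission).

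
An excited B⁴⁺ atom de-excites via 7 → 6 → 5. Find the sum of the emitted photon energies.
6.664016 eV

The energy levels of B⁴⁺ are E_n = -13.6057 × 5² / n² eV.

First transition (7 → 6):
ΔE₁ = |E_6 - E_7|
ΔE₁ = |-9.448402777778 - (-6.941683673469)| = 2.506719104 eV

Second transition (6 → 5):
ΔE₂ = |E_5 - E_6|
ΔE₂ = |-13.605700000000 - (-9.448402777778)| = 4.157297222 eV

Total energy released:
E_total = ΔE₁ + ΔE₂ = 2.506719104 + 4.157297222 = 6.664016 eV

Note: This equals the direct transition 7 → 5: 6.664016 eV ✓
Energy is conserved regardless of the path taken.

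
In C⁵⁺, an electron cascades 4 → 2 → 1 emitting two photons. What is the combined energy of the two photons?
459.192375 eV

The energy levels of C⁵⁺ are E_n = -13.6057 × 6² / n² eV.

First transition (4 → 2):
ΔE₁ = |E_2 - E_4|
ΔE₁ = |-122.451300000000 - (-30.612825000000)| = 91.838475000 eV

Second transition (2 → 1):
ΔE₂ = |E_1 - E_2|
ΔE₂ = |-489.805200000000 - (-122.451300000000)| = 367.353900000 eV

Total energy released:
E_total = ΔE₁ + ΔE₂ = 91.838475000 + 367.353900000 = 459.192375 eV

Note: This equals the direct transition 4 → 1: 459.192375 eV ✓
Energy is conserved regardless of the path taken.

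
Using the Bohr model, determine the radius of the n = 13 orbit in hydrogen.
8.943095 nm (or 89.430948 Å)

The Bohr radius formula is:
r_n = n² a₀ / Z

where a₀ = 0.052917721 nm is the Bohr radius.

For H (Z = 1) at n = 13:
r_13 = 13² × 0.052917721 nm / 1
r_13 = 169 × 0.052917721 nm / 1
r_13 = 8.9430948 nm / 1
r_13 = 8.943095 nm

The electron orbits at approximately 8.943095 nm from the nucleus.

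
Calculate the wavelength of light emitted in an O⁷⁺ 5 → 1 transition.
1.48318 nm

First, find the transition energy using E_n = -13.6057 Z² / n² eV:
E_5 = -13.6057 × 8² / 5² = -34.8305920 eV
E_1 = -13.6057 × 8² / 1² = -870.7648000 eV

Photon energy: |ΔE| = |E_1 - E_5| = 835.9342080 eV

Convert to wavelength using E = hc/λ with hc = 1239.84 eV·nm:
λ = hc/E = 1239.84 eV·nm / 835.9342080 eV
λ = 1.48318 nm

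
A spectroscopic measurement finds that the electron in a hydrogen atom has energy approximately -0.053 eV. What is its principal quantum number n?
n = 16

The exact energy levels follow E_n = -13.6057 eV / n².

The measured value (-0.053 eV) is reported to only 2 significant figures, so we must test candidate n values and see which one matches to that precision.

Candidate energies:
  n = 14:  E = -13.6057/14² = -0.06942 eV
  n = 15:  E = -13.6057/15² = -0.06047 eV
  n = 16:  E = -13.6057/16² = -0.05315 eV  ← matches
  n = 17:  E = -13.6057/17² = -0.04708 eV
  n = 18:  E = -13.6057/18² = -0.04199 eV

Checking against the measurement of -0.053 eV (2 sig figs), only n = 16 agrees:
E_16 = -0.05315 eV, which rounds to -0.053 eV ✓

Therefore n = 16.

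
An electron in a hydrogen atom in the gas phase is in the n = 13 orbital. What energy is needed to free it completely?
0.081 eV

The ionization energy is the energy needed to remove the electron completely (n → ∞).

For hydrogen, E_n = -13.6057 eV / n².

At n = 13: E_13 = -13.6057 / 13² = -0.080507 eV
At n = ∞: E_∞ = 0 eV

Ionization energy = E_∞ - E_13 = 0 - (-0.080507) = 0.080507 eV
Ionization energy ≈ 0.081 eV

This is also called the binding energy of the electron in state n = 13.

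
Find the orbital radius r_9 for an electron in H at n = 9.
4.2863 nm (or 42.8633 Å)

The Bohr radius formula is:
r_n = n² a₀ / Z

where a₀ = 0.0529177 nm is the Bohr radius.

For H (Z = 1) at n = 9:
r_9 = 9² × 0.0529177 nm / 1
r_9 = 81 × 0.0529177 nm / 1
r_9 = 4.28633 nm / 1
r_9 = 4.2863 nm

The electron orbits at approximately 4.2863 nm from the nucleus.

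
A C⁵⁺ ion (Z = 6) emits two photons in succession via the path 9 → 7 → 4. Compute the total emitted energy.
24.57 eV

The energy levels of C⁵⁺ are E_n = -13.6057 × 6² / n² eV.

First transition (9 → 7):
ΔE₁ = |E_7 - E_9|
ΔE₁ = |-9.99602449 - (-6.04697778)| = 3.94905 eV

Second transition (7 → 4):
ΔE₂ = |E_4 - E_7|
ΔE₂ = |-30.61282500 - (-9.99602449)| = 20.61680 eV

Total energy released:
E_total = ΔE₁ + ΔE₂ = 3.94905 + 20.61680 = 24.57 eV

Note: This equals the direct transition 9 → 4: 24.57 eV ✓
Energy is conserved regardless of the path taken.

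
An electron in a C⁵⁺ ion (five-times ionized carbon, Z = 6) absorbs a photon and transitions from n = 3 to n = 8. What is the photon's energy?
46.76959 eV

The energy levels of a hydrogen-like atom are E_n = -13.6057 Z² eV / n².

Energy at n = 3: E_3 = -13.6057 × 6² / 3² = -54.42280000 eV
Energy at n = 8: E_8 = -13.6057 × 6² / 8² = -7.65320625 eV

The excitation energy is the difference:
ΔE = E_8 - E_3
ΔE = -7.65320625 - (-54.42280000)
ΔE = 46.76959 eV

Since this is positive, energy must be absorbed (photon absorption).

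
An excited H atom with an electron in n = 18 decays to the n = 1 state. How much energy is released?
13.56371 eV

The energy levels are E_n = -13.6057 eV / n².

Energy at n = 18: E_18 = -13.6057 / 18² = -0.04199290 eV
Energy at n = 1: E_1 = -13.6057 / 1² = -13.60570000 eV

For emission (electron falling to lower state), the photon energy is:
E_photon = E_18 - E_1 = |-0.04199290 - (-13.60570000)|
E_photon = 13.56371 eV

This energy is carried away by the emitted photon.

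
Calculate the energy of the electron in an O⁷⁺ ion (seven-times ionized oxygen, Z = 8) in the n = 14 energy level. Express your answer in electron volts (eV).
-4.442678 eV

The energy levels of a hydrogen-like atom are given by:
E_n = -13.6057 Z² / n² eV  (with Z = 8 for O⁷⁺)

For n = 14:
E_14 = -13.6057 × 8² / 14²
E_14 = -13.6057 × 64 / 196
E_14 = -4.442678 eV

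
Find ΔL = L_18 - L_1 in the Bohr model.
1.79e-33 J·s (or 17ℏ)

In the Bohr model, L_n = nℏ where ℏ = 1.0546e-34 J·s.

L_18 = 18ℏ = 1.8983e-33 J·s
L_1 = 1ℏ = 1.0546e-34 J·s

ΔL = L_18 - L_1 = (18 - 1)ℏ = 17ℏ
ΔL = 17 × 1.0546e-34 J·s = 1.79e-33 J·s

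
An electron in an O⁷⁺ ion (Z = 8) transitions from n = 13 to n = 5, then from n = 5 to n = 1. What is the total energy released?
865.6123 eV

The energy levels of O⁷⁺ are E_n = -13.6057 × 8² / n² eV.

First transition (13 → 5):
ΔE₁ = |E_5 - E_13|
ΔE₁ = |-34.8305920000 - (-5.1524544379)| = 29.6781376 eV

Second transition (5 → 1):
ΔE₂ = |E_1 - E_5|
ΔE₂ = |-870.7648000000 - (-34.8305920000)| = 835.9342080 eV

Total energy released:
E_total = ΔE₁ + ΔE₂ = 29.6781376 + 835.9342080 = 865.6123 eV

Note: This equals the direct transition 13 → 1: 865.6123 eV ✓
Energy is conserved regardless of the path taken.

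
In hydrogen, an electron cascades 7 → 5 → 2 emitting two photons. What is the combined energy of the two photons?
3.12376 eV

The energy levels of hydrogen are E_n = -13.6057 / n² eV.

First transition (7 → 5):
ΔE₁ = |E_5 - E_7|
ΔE₁ = |-0.54422800000 - (-0.27766734694)| = 0.26656065 eV

Second transition (5 → 2):
ΔE₂ = |E_2 - E_5|
ΔE₂ = |-3.40142500000 - (-0.54422800000)| = 2.85719700 eV

Total energy released:
E_total = ΔE₁ + ΔE₂ = 0.26656065 + 2.85719700 = 3.12376 eV

Note: This equals the direct transition 7 → 2: 3.12376 eV ✓
Energy is conserved regardless of the path taken.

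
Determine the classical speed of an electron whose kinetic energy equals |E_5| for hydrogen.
4.375e+05 m/s (or 0.1459% of c)

The binding energy at n = 5 for hydrogen is:
E_5 = -13.6057/5² = -0.5442280 eV
|E_5| = 0.5442280 eV

Convert to Joules:
KE = 0.5442280 eV × (1.602177 × 10⁻¹⁹ J/eV) = 8.71950e-20 J

Using KE = ½mv²:
v = √(2·KE/m_e)
v = √(2 × 8.71950e-20 J / 9.10938 × 10⁻³¹ kg)
v = 4.375e+05 m/s

This is approximately 0.1459% the speed of light.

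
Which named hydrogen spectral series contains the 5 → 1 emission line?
Lyman series

The spectral series in hydrogen are named based on the final (lower) energy level:
- Lyman series: n_final = 1 (ultraviolet)
- Balmer series: n_final = 2 (visible/near-UV)
- Paschen series: n_final = 3 (infrared)
- Brackett series: n_final = 4 (infrared)
- Pfund series: n_final = 5 (far infrared)

Since this transition ends at n = 1, it belongs to the Lyman series.

For reference, this 5 → 1 line has photon energy
ΔE = 13.6057 eV × (1/1² - 1/5²) = 13.061472 eV,
corresponding to wavelength λ = hc/ΔE = 1239.84 eV·nm / 13.061472 eV = 94.9235 nm in the ultraviolet region.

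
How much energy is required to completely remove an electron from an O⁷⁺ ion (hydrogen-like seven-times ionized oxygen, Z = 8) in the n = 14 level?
4.4427 eV

The ionization energy is the energy needed to remove the electron completely (n → ∞).

For a hydrogen-like ion with Z = 8, E_n = -13.6057 Z² / n² eV.

At n = 14: E_14 = -13.6057 × 8² / 14² = -4.4426776 eV
At n = ∞: E_∞ = 0 eV

Ionization energy = E_∞ - E_14 = 0 - (-4.4426776) = 4.4426776 eV
Ionization energy ≈ 4.4427 eV

This is also called the binding energy of the electron in state n = 14.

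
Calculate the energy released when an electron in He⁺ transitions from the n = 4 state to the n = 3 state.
2.64555 eV

The energy levels are E_n = -13.6057 Z² eV / n².

Energy at n = 4: E_4 = -13.6057 × 2² / 4² = -3.40142500 eV
Energy at n = 3: E_3 = -13.6057 × 2² / 3² = -6.04697778 eV

For emission (electron falling to lower state), the photon energy is:
E_photon = E_4 - E_3 = |-3.40142500 - (-6.04697778)|
E_photon = 2.64555 eV

This energy is carried away by the emitted photon.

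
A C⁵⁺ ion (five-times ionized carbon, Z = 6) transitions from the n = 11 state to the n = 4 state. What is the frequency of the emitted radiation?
6.423e+15 Hz

First, find the transition energy:
E_11 = -13.6057 × 6² / 11² = -4.047977 eV
E_4 = -13.6057 × 6² / 4² = -30.612825 eV
|ΔE| = |E_4 - E_11| = 26.564848 eV

Convert to Joules: E = 26.564848 eV × (1.602177 × 10⁻¹⁹ J/eV) = 4.25616e-18 J

Using E = hf:
f = E/h = 4.25616e-18 J / (6.62607 × 10⁻³⁴ J·s)
f = 6.423e+15 Hz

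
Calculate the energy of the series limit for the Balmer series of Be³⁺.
54.422800 eV

The series limit corresponds to the transition from n = ∞ to n = 2.
This is the highest energy (shortest wavelength) transition in the Balmer series.

E_∞ = 0 eV
E_2 = -13.6057 × 4² / 2² = -54.422800 eV

Energy at series limit:
ΔE = E_∞ - E_2 = 0 - (-54.422800) = 54.422800 eV

This energy equals the ionization energy from the n = 2 state of Be³⁺.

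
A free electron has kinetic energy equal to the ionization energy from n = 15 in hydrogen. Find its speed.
1.45846e+05 m/s (or 0.049% of c)

The binding energy at n = 15 for hydrogen is:
E_15 = -13.6057/15² = -0.0604697778 eV
|E_15| = 0.0604697778 eV

Convert to Joules:
KE = 0.0604697778 eV × (1.602177 × 10⁻¹⁹ J/eV) = 9.6883287e-21 J

Using KE = ½mv²:
v = √(2·KE/m_e)
v = √(2 × 9.6883287e-21 J / 9.10938 × 10⁻³¹ kg)
v = 1.45846e+05 m/s

This is approximately 0.049% the speed of light.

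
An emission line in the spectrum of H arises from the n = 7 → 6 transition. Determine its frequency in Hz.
2.4245e+13 Hz

First, find the transition energy:
E_7 = -13.6057 / 7² = -0.27766735 eV
E_6 = -13.6057 / 6² = -0.37793611 eV
|ΔE| = |E_6 - E_7| = 0.10026876 eV

Convert to Joules: E = 0.10026876 eV × (1.602177 × 10⁻¹⁹ J/eV) = 1.606483e-20 J

Using E = hf:
f = E/h = 1.606483e-20 J / (6.62607 × 10⁻³⁴ J·s)
f = 2.4245e+13 Hz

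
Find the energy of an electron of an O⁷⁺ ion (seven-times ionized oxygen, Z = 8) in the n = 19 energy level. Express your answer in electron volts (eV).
-2.412 eV

The energy levels of a hydrogen-like atom are given by:
E_n = -13.6057 Z² / n² eV  (with Z = 8 for O⁷⁺)

For n = 19:
E_19 = -13.6057 × 8² / 19²
E_19 = -13.6057 × 64 / 361
E_19 = -2.412 eV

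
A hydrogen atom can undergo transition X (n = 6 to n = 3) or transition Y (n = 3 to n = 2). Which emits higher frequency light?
3 → 2

Calculate the energy for each transition:

Transition 6 → 3:
ΔE₁ = |E_3 - E_6| = |-13.6057/3² - (-13.6057/6²)|
ΔE₁ = |-1.5117444444 - (-0.3779361111)| = 1.1338083 eV

Transition 3 → 2:
ΔE₂ = |E_2 - E_3| = |-13.6057/2² - (-13.6057/3²)|
ΔE₂ = |-3.4014250000 - (-1.5117444444)| = 1.8896806 eV

Since 1.8896806 eV > 1.1338083 eV, the transition 3 → 2 emits the more energetic photon.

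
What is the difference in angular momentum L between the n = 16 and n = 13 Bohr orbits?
3.16e-34 J·s (or 3ℏ)

In the Bohr model, L_n = nℏ where ℏ = 1.0546e-34 J·s.

L_16 = 16ℏ = 1.6874e-33 J·s
L_13 = 13ℏ = 1.3710e-33 J·s

ΔL = L_16 - L_13 = (16 - 13)ℏ = 3ℏ
ΔL = 3 × 1.0546e-34 J·s = 3.16e-34 J·s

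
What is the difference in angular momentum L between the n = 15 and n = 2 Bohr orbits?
1.37094e-33 J·s (or 13ℏ)

In the Bohr model, L_n = nℏ where ℏ = 1.0545718e-34 J·s.

L_15 = 15ℏ = 1.5818577e-33 J·s
L_2 = 2ℏ = 2.1091436e-34 J·s

ΔL = L_15 - L_2 = (15 - 2)ℏ = 13ℏ
ΔL = 13 × 1.0545718e-34 J·s = 1.37094e-33 J·s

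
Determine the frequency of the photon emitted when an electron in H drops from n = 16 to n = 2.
8.09610e+14 Hz

First, find the transition energy:
E_16 = -13.6057 / 16² = -0.05314727 eV
E_2 = -13.6057 / 2² = -3.40142500 eV
|ΔE| = |E_2 - E_16| = 3.34827773 eV

Convert to Joules: E = 3.34827773 eV × (1.602177 × 10⁻¹⁹ J/eV) = 5.3645336e-19 J

Using E = hf:
f = E/h = 5.3645336e-19 J / (6.62607 × 10⁻³⁴ J·s)
f = 8.09610e+14 Hz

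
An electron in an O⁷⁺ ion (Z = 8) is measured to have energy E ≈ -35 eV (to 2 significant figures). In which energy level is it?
n = 5

The exact energy levels follow E_n = -13.6057 Z² / n² eV with Z = 8.

The measured value (-35 eV) is reported to only 2 significant figures, so we must test candidate n values and see which one matches to that precision.

Candidate energies:
  n = 3:  E = -13.6057 × 8² / 3² = -96.75164 eV
  n = 4:  E = -13.6057 × 8² / 4² = -54.42280 eV
  n = 5:  E = -13.6057 × 8² / 5² = -34.83059 eV  ← matches
  n = 6:  E = -13.6057 × 8² / 6² = -24.18791 eV
  n = 7:  E = -13.6057 × 8² / 7² = -17.77071 eV

Checking against the measurement of -35 eV (2 sig figs), only n = 5 agrees:
E_5 = -34.83059 eV, which rounds to -35 eV ✓

Therefore n = 5.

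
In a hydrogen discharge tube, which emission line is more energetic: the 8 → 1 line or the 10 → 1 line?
10 → 1

Calculate the energy for each transition:

Transition 8 → 1:
ΔE₁ = |E_1 - E_8| = |-13.6057/1² - (-13.6057/8²)|
ΔE₁ = |-13.605700000000 - (-0.212589062500)| = 13.393110938 eV

Transition 10 → 1:
ΔE₂ = |E_1 - E_10| = |-13.6057/1² - (-13.6057/10²)|
ΔE₂ = |-13.605700000000 - (-0.136057000000)| = 13.469643000 eV

Since 13.469643000 eV > 13.393110938 eV, the transition 10 → 1 emits the more energetic photon.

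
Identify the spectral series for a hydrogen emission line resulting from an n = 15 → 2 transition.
Balmer series

The spectral series in hydrogen are named based on the final (lower) energy level:
- Lyman series: n_final = 1 (ultraviolet)
- Balmer series: n_final = 2 (visible/near-UV)
- Paschen series: n_final = 3 (infrared)
- Brackett series: n_final = 4 (infrared)
- Pfund series: n_final = 5 (far infrared)

Since this transition ends at n = 2, it belongs to the Balmer series.

For reference, this 15 → 2 line has photon energy
ΔE = 13.6057 eV × (1/2² - 1/15²) = 3.3409552 eV,
corresponding to wavelength λ = hc/ΔE = 1239.84 eV·nm / 3.3409552 eV = 371.103 nm in the visible/near-UV region.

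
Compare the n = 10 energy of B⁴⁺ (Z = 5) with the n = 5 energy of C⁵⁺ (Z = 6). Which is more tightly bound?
C⁵⁺ at n = 5 (E = -19.592208 eV)

Using E_n = -13.6057 Z² / n² eV:

B⁴⁺ (Z = 5) at n = 10:
E = -13.6057 × 5² / 10² = -13.6057 × 25 / 100 = -3.401425000 eV

C⁵⁺ (Z = 6) at n = 5:
E = -13.6057 × 6² / 5² = -13.6057 × 36 / 25 = -19.592208000 eV

Since -19.592208000 eV < -3.401425000 eV,
C⁵⁺ at n = 5 is more tightly bound (requires more energy to ionize).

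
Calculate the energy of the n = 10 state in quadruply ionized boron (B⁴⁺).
-3.40143 eV

For hydrogen-like ions, the energy levels scale with Z²:
E_n = -13.6057 Z² / n² eV

For B⁴⁺ (Z = 5) at n = 10:
E_10 = -13.6057 × 5² / 10²
E_10 = -13.6057 × 25 / 100
E_10 = -340.1425 / 100
E_10 = -3.40143 eV

The energy is 25 times more negative than hydrogen at the same n due to the stronger nuclear charge.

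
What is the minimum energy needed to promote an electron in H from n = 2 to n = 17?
3.35 eV

The energy levels of a hydrogen-like atom are E_n = -13.6057 eV / n².

Energy at n = 2: E_2 = -13.6057 / 2² = -3.40143 eV
Energy at n = 17: E_17 = -13.6057 / 17² = -0.04708 eV

The excitation energy is the difference:
ΔE = E_17 - E_2
ΔE = -0.04708 - (-3.40143)
ΔE = 3.35 eV

Since this is positive, energy must be absorbed (photon absorption).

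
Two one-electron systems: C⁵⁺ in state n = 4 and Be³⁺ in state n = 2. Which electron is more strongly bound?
Be³⁺ at n = 2 (E = -54.422800 eV)

Using E_n = -13.6057 Z² / n² eV:

C⁵⁺ (Z = 6) at n = 4:
E = -13.6057 × 6² / 4² = -13.6057 × 36 / 16 = -30.612825000 eV

Be³⁺ (Z = 4) at n = 2:
E = -13.6057 × 4² / 2² = -13.6057 × 16 / 4 = -54.422800000 eV

Since -54.422800000 eV < -30.612825000 eV,
Be³⁺ at n = 2 is more tightly bound (requires more energy to ionize).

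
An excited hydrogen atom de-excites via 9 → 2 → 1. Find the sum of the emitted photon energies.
13.438 eV

The energy levels of hydrogen are E_n = -13.6057 / n² eV.

First transition (9 → 2):
ΔE₁ = |E_2 - E_9|
ΔE₁ = |-3.401425000 - (-0.167971605)| = 3.233453 eV

Second transition (2 → 1):
ΔE₂ = |E_1 - E_2|
ΔE₂ = |-13.605700000 - (-3.401425000)| = 10.204275 eV

Total energy released:
E_total = ΔE₁ + ΔE₂ = 3.233453 + 10.204275 = 13.438 eV

Note: This equals the direct transition 9 → 1: 13.438 eV ✓
Energy is conserved regardless of the path taken.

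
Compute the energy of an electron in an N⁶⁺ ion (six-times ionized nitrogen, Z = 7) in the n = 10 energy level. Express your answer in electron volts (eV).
-6.666793 eV

The energy levels of a hydrogen-like atom are given by:
E_n = -13.6057 Z² / n² eV  (with Z = 7 for N⁶⁺)

For n = 10:
E_10 = -13.6057 × 7² / 10²
E_10 = -13.6057 × 49 / 100
E_10 = -6.666793 eV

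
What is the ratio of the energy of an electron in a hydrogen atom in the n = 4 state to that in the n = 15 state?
14.0625

Using E_n = -13.6057 Z² / n² eV with Z = 1:

E_4 = -13.6057 / 4² = -13.6057 / 16 = -0.85035625 eV
E_15 = -13.6057 / 15² = -13.6057 / 225 = -0.06046978 eV

The ratio is:
E_4/E_15 = (-0.85035625) / (-0.06046978)
E_4/E_15 = (-13.6057/16) / (-13.6057/225)
E_4/E_15 = 225/16
E_4/E_15 = 14.0625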